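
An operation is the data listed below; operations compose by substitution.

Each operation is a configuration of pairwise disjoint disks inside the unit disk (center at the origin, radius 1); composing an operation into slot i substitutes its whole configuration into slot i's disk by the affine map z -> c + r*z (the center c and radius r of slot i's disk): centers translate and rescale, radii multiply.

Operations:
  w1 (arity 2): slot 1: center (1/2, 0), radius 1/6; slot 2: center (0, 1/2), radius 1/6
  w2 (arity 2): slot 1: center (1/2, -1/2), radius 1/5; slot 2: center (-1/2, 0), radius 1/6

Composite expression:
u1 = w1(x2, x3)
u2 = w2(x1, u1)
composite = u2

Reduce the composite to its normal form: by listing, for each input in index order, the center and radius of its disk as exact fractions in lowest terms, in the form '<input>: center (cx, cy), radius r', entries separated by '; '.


x1: center (1/2, -1/2), radius 1/5; x2: center (-5/12, 0), radius 1/36; x3: center (-1/2, 1/12), radius 1/36

Below w2, radii multiply path by path; the x-disk centers shift.
x1 passes through 1 substitution, ending at center (1/2, -1/2), radius 1/5
x2 passes through 2 substitutions, ending at center (-5/12, 0), radius 1/36
x3 passes through 2 substitutions, ending at center (-1/2, 1/12), radius 1/36


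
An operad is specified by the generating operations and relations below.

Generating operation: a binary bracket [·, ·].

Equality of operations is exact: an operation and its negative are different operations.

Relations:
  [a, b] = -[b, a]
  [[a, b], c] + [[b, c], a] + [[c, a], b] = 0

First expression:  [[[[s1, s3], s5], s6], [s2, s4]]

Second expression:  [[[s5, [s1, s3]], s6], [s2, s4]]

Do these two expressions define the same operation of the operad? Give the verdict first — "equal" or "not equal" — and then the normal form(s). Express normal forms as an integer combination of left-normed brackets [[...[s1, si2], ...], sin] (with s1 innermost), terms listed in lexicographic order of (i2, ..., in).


not equal — first [[[[[s1, s3], s5], s6], s2], s4] - [[[[[s1, s3], s5], s6], s4], s2], second -[[[[[s1, s3], s5], s6], s2], s4] + [[[[[s1, s3], s5], s6], s4], s2]


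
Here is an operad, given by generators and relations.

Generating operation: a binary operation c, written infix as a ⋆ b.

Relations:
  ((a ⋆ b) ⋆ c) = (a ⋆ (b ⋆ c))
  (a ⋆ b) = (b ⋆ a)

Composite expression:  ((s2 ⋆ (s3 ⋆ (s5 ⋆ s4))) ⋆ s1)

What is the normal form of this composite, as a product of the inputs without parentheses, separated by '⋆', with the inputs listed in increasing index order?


s1 ⋆ s2 ⋆ s3 ⋆ s4 ⋆ s5

Key point: c commutes, so take the s-inputs in any fixed order.
(s5 ⋆ s4) linearizes to s5 ⋆ s4
(s3 ⋆ (s5 ⋆ s4)) linearizes to s3 ⋆ s5 ⋆ s4
(s2 ⋆ (s3 ⋆ (s5 ⋆ s4))) linearizes to s2 ⋆ s3 ⋆ s5 ⋆ s4
((s2 ⋆ (s3 ⋆ (s5 ⋆ s4))) ⋆ s1) linearizes to s2 ⋆ s3 ⋆ s5 ⋆ s4 ⋆ s1
rearranged into index order: s1 ⋆ s2 ⋆ s3 ⋆ s4 ⋆ s5


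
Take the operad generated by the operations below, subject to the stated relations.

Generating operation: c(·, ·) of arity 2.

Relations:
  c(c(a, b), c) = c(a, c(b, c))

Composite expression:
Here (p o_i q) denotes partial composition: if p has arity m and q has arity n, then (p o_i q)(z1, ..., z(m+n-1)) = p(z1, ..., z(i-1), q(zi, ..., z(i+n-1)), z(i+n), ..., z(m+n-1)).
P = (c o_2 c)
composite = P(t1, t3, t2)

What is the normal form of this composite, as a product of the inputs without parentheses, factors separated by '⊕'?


t1 ⊕ t3 ⊕ t2

Associativity of c dissolves the nesting; only the t-input order survives.
c(t3, t2) collapses to t3 ⊕ t2
c(t1, c(t3, t2)) collapses to t1 ⊕ t3 ⊕ t2


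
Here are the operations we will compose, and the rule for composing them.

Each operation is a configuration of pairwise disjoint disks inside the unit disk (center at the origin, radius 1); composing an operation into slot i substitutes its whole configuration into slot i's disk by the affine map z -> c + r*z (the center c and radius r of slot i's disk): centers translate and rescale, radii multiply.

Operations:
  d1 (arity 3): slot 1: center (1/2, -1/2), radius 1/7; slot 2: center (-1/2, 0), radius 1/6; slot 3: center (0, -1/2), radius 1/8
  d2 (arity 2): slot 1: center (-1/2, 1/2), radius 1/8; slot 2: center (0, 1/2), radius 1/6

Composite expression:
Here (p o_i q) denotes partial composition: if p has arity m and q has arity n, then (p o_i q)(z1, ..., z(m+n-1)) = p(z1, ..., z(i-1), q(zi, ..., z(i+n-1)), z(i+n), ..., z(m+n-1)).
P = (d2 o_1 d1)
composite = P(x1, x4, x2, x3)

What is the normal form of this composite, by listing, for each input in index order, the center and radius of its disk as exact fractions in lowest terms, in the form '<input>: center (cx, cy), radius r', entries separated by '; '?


Affine substitution under d2: radii multiply and x-centers shift.
tracing x1 down its 2-map path: center (-7/16, 7/16), radius 1/56
tracing x4 down its 2-map path: center (-9/16, 1/2), radius 1/48
tracing x2 down its 2-map path: center (-1/2, 7/16), radius 1/64
tracing x3 down its 1-map path: center (0, 1/2), radius 1/6

x1: center (-7/16, 7/16), radius 1/56; x2: center (-1/2, 7/16), radius 1/64; x3: center (0, 1/2), radius 1/6; x4: center (-9/16, 1/2), radius 1/48


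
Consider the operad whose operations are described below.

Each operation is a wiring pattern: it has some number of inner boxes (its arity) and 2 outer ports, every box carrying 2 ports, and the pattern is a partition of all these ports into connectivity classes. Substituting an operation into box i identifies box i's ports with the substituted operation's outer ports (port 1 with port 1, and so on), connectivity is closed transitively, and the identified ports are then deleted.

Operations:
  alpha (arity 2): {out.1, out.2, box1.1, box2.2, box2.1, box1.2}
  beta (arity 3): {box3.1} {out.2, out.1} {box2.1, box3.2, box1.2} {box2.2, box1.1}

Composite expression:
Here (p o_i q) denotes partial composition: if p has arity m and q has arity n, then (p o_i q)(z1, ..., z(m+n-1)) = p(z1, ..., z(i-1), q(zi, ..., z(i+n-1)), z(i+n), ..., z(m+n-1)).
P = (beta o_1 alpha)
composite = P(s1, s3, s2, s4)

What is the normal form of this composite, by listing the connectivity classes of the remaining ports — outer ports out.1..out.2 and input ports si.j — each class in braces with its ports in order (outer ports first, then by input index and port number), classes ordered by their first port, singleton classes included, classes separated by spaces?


{out.1, out.2} {s1.1, s1.2, s2.1, s2.2, s3.1, s3.2, s4.2} {s4.1}

Connectivity passes through glued beta-boundaries; trace each wire chain.
composing alpha on (s1, s3), with out.j its own outer ports: {out.1, out.2, s1.1, s1.2, s3.1, s3.2}
composing beta on (s1, s3, s2, s4), with out.j its own outer ports: {out.1, out.2} {s1.1, s1.2, s2.1, s2.2, s3.1, s3.2, s4.2} {s4.1}


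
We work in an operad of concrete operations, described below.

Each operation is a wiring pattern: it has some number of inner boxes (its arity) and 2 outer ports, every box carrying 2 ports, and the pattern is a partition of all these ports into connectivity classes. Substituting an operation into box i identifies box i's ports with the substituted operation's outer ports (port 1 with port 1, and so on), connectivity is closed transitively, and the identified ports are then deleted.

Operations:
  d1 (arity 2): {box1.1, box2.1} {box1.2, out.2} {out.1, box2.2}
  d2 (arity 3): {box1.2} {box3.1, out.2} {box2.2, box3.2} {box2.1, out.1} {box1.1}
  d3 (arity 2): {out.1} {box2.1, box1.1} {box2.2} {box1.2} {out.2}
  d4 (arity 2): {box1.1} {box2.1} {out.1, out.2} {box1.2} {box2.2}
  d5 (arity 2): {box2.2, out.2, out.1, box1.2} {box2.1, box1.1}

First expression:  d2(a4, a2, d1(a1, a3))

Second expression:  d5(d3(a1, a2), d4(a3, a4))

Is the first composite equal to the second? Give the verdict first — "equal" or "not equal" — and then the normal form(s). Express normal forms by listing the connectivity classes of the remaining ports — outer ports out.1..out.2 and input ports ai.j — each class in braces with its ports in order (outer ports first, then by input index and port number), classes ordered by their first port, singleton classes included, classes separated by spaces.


not equal; the first gives {out.1, a2.1} {out.2, a3.2} {a1.1, a3.1} {a1.2, a2.2} {a4.1} {a4.2} and the second {out.1, out.2} {a1.1, a2.1} {a1.2} {a2.2} {a3.1} {a3.2} {a4.1} {a4.2}

The first composite normalizes to {out.1, a2.1} {out.2, a3.2} {a1.1, a3.1} {a1.2, a2.2} {a4.1} {a4.2}
The second composite normalizes to {out.1, out.2} {a1.1, a2.1} {a1.2} {a2.2} {a3.1} {a3.2} {a4.1} {a4.2}
No match — not equal.


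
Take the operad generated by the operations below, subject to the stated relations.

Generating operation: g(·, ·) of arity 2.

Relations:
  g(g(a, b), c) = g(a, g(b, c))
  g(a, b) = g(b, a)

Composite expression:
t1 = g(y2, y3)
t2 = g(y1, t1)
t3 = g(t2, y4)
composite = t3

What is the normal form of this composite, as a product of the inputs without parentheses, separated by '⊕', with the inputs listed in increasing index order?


y1 ⊕ y2 ⊕ y3 ⊕ y4

Any arrangement under g is one operation, so sort the y-inputs.
g(y2, y3) reduces to y2 ⊕ y3
g(y1, g(y2, y3)) reduces to y1 ⊕ y2 ⊕ y3
g(g(y1, g(y2, y3)), y4) reduces to y1 ⊕ y2 ⊕ y3 ⊕ y4
commutativity sorts the factors: y1 ⊕ y2 ⊕ y3 ⊕ y4


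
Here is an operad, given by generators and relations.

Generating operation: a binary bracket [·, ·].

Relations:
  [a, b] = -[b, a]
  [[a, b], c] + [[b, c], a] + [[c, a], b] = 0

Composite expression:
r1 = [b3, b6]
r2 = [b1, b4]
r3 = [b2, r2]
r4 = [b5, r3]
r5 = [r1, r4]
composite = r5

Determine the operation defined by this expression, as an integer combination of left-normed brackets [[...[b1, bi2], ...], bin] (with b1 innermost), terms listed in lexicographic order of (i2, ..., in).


Skip Jacobi rewriting: expand, keep b1-initial words, read off terms.
Composite bracket: [[b3, b6], [b5, [b2, [b1, b4]]]]
Applying ab - ba throughout gives 32 signed words (2^5 = 32).
Only words starting with b1 matter:
  b1b4b2b5b3b6 appears with sign -1, giving the term -[[[[[b1, b4], b2], b5], b3], b6]
  b1b4b2b5b6b3 appears with sign +1, giving the term +[[[[[b1, b4], b2], b5], b6], b3]

-[[[[[b1, b4], b2], b5], b3], b6] + [[[[[b1, b4], b2], b5], b6], b3]


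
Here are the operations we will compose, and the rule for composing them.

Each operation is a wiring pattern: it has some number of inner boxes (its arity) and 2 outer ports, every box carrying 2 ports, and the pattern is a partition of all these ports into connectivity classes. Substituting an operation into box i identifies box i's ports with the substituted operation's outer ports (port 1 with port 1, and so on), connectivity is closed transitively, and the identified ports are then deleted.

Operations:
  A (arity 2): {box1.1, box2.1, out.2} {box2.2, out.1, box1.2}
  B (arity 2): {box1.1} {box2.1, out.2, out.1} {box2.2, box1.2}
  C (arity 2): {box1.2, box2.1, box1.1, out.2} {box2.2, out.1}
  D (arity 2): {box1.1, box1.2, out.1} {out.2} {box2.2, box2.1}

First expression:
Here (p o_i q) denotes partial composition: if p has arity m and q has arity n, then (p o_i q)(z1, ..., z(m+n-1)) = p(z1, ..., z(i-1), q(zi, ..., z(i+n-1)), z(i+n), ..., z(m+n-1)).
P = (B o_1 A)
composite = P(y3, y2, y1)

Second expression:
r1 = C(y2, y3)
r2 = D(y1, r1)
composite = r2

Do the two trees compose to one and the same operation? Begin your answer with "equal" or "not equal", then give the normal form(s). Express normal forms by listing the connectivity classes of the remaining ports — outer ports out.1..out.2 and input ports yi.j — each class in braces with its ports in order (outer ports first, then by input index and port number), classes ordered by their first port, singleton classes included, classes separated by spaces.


not equal; first: {out.1, out.2, y1.1} {y1.2, y2.1, y3.1} {y2.2, y3.2}; second: {out.1, y1.1, y1.2} {out.2} {y2.1, y2.2, y3.1, y3.2}

The first expression, normalized: {out.1, out.2, y1.1} {y1.2, y2.1, y3.1} {y2.2, y3.2}
The second expression, normalized: {out.1, y1.1, y1.2} {out.2} {y2.1, y2.2, y3.1, y3.2}
Distinct normal forms: not equal.


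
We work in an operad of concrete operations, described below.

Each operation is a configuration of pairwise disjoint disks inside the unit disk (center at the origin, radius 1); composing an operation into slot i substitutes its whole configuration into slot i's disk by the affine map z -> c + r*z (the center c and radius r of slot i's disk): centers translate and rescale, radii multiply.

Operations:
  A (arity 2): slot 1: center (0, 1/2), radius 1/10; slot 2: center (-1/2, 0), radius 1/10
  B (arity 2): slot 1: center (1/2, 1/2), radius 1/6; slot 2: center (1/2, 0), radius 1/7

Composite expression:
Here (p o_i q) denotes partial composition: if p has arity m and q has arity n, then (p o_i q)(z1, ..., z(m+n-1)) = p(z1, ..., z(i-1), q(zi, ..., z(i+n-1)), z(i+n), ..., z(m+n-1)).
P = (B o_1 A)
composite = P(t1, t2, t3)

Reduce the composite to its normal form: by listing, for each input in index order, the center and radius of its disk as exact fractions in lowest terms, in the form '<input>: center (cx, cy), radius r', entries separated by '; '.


t1: center (1/2, 7/12), radius 1/60; t2: center (5/12, 1/2), radius 1/60; t3: center (1/2, 0), radius 1/7


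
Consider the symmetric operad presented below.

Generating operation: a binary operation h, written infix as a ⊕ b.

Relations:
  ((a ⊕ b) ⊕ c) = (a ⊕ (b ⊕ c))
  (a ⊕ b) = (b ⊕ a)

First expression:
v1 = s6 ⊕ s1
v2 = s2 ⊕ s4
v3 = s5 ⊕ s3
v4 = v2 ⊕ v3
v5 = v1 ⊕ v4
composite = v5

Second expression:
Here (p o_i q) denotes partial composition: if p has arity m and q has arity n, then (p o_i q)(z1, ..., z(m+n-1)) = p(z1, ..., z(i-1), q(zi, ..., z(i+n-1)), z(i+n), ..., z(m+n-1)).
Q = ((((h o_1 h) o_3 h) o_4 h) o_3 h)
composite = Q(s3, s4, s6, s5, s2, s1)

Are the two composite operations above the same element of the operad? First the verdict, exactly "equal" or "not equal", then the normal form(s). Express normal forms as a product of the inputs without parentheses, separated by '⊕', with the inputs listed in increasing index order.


equal — both sides give s1 ⊕ s2 ⊕ s3 ⊕ s4 ⊕ s5 ⊕ s6


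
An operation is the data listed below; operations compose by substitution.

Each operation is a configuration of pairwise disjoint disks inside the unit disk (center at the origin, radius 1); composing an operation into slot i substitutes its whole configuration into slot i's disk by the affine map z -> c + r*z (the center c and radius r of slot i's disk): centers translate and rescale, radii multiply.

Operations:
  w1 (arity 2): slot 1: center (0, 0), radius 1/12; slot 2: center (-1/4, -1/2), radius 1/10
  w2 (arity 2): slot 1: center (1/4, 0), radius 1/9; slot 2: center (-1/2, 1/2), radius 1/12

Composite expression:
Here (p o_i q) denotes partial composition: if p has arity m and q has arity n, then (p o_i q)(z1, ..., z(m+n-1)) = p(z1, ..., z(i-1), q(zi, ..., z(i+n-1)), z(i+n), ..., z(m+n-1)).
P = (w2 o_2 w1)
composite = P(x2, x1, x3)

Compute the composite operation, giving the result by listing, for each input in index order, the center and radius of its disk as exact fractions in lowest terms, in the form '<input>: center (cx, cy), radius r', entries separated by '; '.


x1: center (-1/2, 1/2), radius 1/144; x2: center (1/4, 0), radius 1/9; x3: center (-25/48, 11/24), radius 1/120

Only the slot chain above each x matters under w2; compose those maps.
for x2, the 1-step affine chain lands on center (1/4, 0), radius 1/9
for x1, the 2-step affine chain lands on center (-1/2, 1/2), radius 1/144
for x3, the 2-step affine chain lands on center (-25/48, 11/24), radius 1/120


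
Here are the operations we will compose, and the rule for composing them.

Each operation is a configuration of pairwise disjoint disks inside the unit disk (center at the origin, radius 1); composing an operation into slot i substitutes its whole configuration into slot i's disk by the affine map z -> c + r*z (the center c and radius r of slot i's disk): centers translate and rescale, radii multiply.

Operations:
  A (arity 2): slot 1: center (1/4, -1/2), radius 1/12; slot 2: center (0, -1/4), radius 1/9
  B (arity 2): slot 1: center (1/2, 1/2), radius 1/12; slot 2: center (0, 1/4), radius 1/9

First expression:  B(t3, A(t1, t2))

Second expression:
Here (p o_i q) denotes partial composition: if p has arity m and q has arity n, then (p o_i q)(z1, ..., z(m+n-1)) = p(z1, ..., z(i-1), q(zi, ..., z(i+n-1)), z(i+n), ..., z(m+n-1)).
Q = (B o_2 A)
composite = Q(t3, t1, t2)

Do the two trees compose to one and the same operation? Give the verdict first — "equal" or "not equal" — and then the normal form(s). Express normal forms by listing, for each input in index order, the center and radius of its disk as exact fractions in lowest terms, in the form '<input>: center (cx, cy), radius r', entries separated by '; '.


equal; both compose to t1: center (1/36, 7/36), radius 1/108; t2: center (0, 2/9), radius 1/81; t3: center (1/2, 1/2), radius 1/12

The first expression reduces to t1: center (1/36, 7/36), radius 1/108; t2: center (0, 2/9), radius 1/81; t3: center (1/2, 1/2), radius 1/12
The second expression reduces to t1: center (1/36, 7/36), radius 1/108; t2: center (0, 2/9), radius 1/81; t3: center (1/2, 1/2), radius 1/12
The forms coincide; equal.


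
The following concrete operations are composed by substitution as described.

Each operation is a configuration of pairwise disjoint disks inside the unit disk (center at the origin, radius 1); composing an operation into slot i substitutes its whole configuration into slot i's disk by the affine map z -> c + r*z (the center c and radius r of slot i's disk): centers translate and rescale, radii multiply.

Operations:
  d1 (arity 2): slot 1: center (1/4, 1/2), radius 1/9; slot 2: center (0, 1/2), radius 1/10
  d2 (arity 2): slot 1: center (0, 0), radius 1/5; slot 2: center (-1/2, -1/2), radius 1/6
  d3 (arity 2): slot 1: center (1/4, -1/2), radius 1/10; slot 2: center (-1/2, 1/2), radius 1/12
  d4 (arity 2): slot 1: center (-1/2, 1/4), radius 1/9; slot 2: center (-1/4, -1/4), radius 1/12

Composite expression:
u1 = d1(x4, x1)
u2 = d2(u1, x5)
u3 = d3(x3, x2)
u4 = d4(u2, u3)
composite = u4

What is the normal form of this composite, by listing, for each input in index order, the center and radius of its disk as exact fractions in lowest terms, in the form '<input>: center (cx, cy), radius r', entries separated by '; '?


Nesting under d4 composes maps z -> c + r*z down each x-path.
input x4: composing its 3 substitution steps yields center (-89/180, 47/180), radius 1/405
input x1: composing its 3 substitution steps yields center (-1/2, 47/180), radius 1/450
input x5: composing its 2 substitution steps yields center (-5/9, 7/36), radius 1/54
input x3: composing its 2 substitution steps yields center (-11/48, -7/24), radius 1/120
input x2: composing its 2 substitution steps yields center (-7/24, -5/24), radius 1/144

x1: center (-1/2, 47/180), radius 1/450; x2: center (-7/24, -5/24), radius 1/144; x3: center (-11/48, -7/24), radius 1/120; x4: center (-89/180, 47/180), radius 1/405; x5: center (-5/9, 7/36), radius 1/54


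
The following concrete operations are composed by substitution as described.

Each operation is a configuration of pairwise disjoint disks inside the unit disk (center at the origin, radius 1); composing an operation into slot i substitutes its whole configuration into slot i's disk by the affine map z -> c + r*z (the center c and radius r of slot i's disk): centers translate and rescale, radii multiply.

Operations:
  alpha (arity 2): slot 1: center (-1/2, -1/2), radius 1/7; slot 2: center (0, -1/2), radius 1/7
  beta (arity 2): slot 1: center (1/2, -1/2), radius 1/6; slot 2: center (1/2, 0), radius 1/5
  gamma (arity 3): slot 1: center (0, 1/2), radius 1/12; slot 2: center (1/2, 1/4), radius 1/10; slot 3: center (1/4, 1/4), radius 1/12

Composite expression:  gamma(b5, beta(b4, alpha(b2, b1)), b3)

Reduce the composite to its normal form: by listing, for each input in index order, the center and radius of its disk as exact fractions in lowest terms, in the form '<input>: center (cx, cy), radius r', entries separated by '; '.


b1: center (11/20, 6/25), radius 1/350; b2: center (27/50, 6/25), radius 1/350; b3: center (1/4, 1/4), radius 1/12; b4: center (11/20, 1/5), radius 1/60; b5: center (0, 1/2), radius 1/12

Each b-disk chains the slot maps above it in gamma; radii multiply.
input b5: composing its 1 substitution step yields center (0, 1/2), radius 1/12
input b4: composing its 2 substitution steps yields center (11/20, 1/5), radius 1/60
input b2: composing its 3 substitution steps yields center (27/50, 6/25), radius 1/350
input b1: composing its 3 substitution steps yields center (11/20, 6/25), radius 1/350
input b3: composing its 1 substitution step yields center (1/4, 1/4), radius 1/12


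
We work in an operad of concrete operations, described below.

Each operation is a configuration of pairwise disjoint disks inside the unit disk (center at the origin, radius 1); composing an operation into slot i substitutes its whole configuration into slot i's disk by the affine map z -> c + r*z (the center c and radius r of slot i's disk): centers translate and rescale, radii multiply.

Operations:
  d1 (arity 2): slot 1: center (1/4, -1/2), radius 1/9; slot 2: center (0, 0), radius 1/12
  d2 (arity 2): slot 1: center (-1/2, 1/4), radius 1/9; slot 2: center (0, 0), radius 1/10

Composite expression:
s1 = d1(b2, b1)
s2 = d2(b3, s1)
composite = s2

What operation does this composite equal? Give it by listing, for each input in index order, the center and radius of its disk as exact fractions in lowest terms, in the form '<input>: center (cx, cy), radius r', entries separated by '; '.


b1: center (0, 0), radius 1/120; b2: center (1/40, -1/20), radius 1/90; b3: center (-1/2, 1/4), radius 1/9

Nesting under d2 composes maps z -> c + r*z down each b-path.
b3 passes through 1 substitution, ending at center (-1/2, 1/4), radius 1/9
b2 passes through 2 substitutions, ending at center (1/40, -1/20), radius 1/90
b1 passes through 2 substitutions, ending at center (0, 0), radius 1/120


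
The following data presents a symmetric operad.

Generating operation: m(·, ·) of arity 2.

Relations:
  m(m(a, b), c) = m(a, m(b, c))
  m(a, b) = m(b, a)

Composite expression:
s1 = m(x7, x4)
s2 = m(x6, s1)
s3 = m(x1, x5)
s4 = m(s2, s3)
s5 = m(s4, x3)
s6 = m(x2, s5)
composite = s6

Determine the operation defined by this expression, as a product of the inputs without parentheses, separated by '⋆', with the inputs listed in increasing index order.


x1 ⋆ x2 ⋆ x3 ⋆ x4 ⋆ x5 ⋆ x6 ⋆ x7


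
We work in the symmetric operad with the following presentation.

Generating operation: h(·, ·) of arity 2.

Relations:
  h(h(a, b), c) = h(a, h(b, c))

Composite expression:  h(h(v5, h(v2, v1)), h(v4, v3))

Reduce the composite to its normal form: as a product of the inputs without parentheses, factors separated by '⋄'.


v5 ⋄ v2 ⋄ v1 ⋄ v4 ⋄ v3

All parenthesizations of h agree; list the v-inputs left to right.
h(v2, v1) reduces to v2 ⋄ v1
h(v5, h(v2, v1)) reduces to v5 ⋄ v2 ⋄ v1
h(v4, v3) reduces to v4 ⋄ v3
h(h(v5, h(v2, v1)), h(v4, v3)) reduces to v5 ⋄ v2 ⋄ v1 ⋄ v4 ⋄ v3


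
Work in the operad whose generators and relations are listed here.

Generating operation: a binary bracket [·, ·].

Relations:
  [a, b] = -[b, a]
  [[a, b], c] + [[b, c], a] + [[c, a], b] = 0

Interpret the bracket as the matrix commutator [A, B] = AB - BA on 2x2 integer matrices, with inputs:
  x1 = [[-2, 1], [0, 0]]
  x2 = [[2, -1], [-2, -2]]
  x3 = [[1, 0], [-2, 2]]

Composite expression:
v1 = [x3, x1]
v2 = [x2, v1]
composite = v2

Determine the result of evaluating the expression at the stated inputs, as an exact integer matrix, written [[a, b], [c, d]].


[[-6, 0], [-24, 6]]

[x3, x1] = [[2, -1], [4, -2]]
[x2, [x3, x1]] = [[-6, 0], [-24, 6]]


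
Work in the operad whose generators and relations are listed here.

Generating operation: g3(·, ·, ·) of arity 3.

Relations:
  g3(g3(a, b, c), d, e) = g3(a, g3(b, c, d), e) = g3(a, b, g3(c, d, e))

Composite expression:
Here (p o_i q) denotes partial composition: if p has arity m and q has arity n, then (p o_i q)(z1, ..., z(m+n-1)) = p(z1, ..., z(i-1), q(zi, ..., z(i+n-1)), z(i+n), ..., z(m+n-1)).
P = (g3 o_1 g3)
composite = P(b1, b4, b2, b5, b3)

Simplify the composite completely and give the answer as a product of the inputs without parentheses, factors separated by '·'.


b1 · b4 · b2 · b5 · b3

All parenthesizations of g3 agree; list the b-inputs left to right.
g3(b1, b4, b2) linearizes to b1 · b4 · b2
g3(g3(b1, b4, b2), b5, b3) linearizes to b1 · b4 · b2 · b5 · b3


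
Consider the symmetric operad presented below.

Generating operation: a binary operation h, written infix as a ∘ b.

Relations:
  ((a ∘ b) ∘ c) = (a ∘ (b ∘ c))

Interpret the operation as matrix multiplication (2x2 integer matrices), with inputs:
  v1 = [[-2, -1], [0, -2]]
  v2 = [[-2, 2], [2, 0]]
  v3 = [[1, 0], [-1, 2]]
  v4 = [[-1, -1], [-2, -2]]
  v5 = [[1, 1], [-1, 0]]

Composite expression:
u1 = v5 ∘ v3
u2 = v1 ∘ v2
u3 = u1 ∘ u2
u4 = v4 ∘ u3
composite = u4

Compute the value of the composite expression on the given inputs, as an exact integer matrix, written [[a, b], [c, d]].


[[10, -4], [20, -8]]

(v5 ∘ v3) = [[0, 2], [-1, 0]]
(v1 ∘ v2) = [[2, -4], [-4, 0]]
((v5 ∘ v3) ∘ (v1 ∘ v2)) = [[-8, 0], [-2, 4]]
(v4 ∘ ((v5 ∘ v3) ∘ (v1 ∘ v2))) = [[10, -4], [20, -8]]


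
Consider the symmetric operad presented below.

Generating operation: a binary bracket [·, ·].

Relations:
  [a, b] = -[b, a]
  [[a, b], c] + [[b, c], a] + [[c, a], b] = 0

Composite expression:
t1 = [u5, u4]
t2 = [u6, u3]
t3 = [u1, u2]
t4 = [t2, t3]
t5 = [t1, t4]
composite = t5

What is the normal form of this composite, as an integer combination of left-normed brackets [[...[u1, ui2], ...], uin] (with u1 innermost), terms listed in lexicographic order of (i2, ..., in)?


[[[[[u1, u2], u3], u6], u4], u5] - [[[[[u1, u2], u3], u6], u5], u4] - [[[[[u1, u2], u6], u3], u4], u5] + [[[[[u1, u2], u6], u3], u5], u4]


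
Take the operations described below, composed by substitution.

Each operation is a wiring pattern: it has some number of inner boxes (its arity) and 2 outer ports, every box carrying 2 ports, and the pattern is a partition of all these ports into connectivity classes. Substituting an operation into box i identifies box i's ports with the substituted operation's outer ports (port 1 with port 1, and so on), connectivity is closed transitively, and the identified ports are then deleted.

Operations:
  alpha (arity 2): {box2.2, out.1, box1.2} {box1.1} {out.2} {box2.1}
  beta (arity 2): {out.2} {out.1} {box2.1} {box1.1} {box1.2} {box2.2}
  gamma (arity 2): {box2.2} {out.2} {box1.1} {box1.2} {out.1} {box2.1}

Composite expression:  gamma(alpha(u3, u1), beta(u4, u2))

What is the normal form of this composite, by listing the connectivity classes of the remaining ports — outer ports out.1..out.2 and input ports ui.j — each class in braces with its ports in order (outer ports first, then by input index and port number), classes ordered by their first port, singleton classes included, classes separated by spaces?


Reachability decides: close wires over gamma-identified ports.
through alpha, on inputs (u3, u1): {out.1, u1.2, u3.2} {out.2} {u1.1} {u3.1} (out.j = stage outer ports)
through beta, on inputs (u4, u2): {out.1} {out.2} {u2.1} {u2.2} {u4.1} {u4.2} (out.j = stage outer ports)
through gamma, on inputs (u3, u1, u4, u2): {out.1} {out.2} {u1.1} {u1.2, u3.2} {u2.1} {u2.2} {u3.1} {u4.1} {u4.2} (out.j = stage outer ports)

{out.1} {out.2} {u1.1} {u1.2, u3.2} {u2.1} {u2.2} {u3.1} {u4.1} {u4.2}


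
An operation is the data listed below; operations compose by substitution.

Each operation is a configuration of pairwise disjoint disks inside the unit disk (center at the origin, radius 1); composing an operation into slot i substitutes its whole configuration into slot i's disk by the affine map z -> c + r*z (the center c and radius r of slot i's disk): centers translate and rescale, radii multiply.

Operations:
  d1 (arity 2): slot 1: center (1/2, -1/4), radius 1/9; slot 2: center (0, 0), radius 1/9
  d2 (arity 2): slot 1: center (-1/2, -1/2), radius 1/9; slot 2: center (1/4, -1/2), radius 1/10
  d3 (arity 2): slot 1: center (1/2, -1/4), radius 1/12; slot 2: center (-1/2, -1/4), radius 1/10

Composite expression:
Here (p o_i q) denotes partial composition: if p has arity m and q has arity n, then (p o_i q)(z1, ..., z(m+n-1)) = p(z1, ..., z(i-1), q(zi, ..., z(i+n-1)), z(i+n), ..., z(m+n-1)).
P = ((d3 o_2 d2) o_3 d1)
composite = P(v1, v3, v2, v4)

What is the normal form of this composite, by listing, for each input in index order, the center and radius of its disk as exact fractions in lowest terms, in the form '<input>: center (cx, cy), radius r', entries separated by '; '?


Only the slot chain above each v matters under d3; compose those maps.
for v1, the 1-step affine chain lands on center (1/2, -1/4), radius 1/12
for v3, the 2-step affine chain lands on center (-11/20, -3/10), radius 1/90
for v2, the 3-step affine chain lands on center (-47/100, -121/400), radius 1/900
for v4, the 3-step affine chain lands on center (-19/40, -3/10), radius 1/900

v1: center (1/2, -1/4), radius 1/12; v2: center (-47/100, -121/400), radius 1/900; v3: center (-11/20, -3/10), radius 1/90; v4: center (-19/40, -3/10), radius 1/900


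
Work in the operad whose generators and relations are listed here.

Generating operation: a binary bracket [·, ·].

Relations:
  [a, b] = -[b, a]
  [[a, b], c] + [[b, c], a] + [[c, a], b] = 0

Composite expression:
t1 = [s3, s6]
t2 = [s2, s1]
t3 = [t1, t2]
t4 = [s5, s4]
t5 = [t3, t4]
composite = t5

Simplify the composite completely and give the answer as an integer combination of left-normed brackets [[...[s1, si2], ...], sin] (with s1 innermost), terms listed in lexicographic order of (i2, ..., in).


-[[[[[s1, s2], s3], s6], s4], s5] + [[[[[s1, s2], s3], s6], s5], s4] + [[[[[s1, s2], s6], s3], s4], s5] - [[[[[s1, s2], s6], s3], s5], s4]

Antisymmetry and Jacobi reduce to s1-anchored left-normed brackets.
Composite bracket: [[[s3, s6], [s2, s1]], [s5, s4]]
Full expansion: 32 signed words from ab - ba (2^5 = 32).
Coefficients come from the s1-initial words:
  word s1s2s3s6s4s5 has sign -1, contributing -[[[[[s1, s2], s3], s6], s4], s5]
  word s1s2s3s6s5s4 has sign +1, contributing +[[[[[s1, s2], s3], s6], s5], s4]
  word s1s2s6s3s4s5 has sign +1, contributing +[[[[[s1, s2], s6], s3], s4], s5]
  word s1s2s6s3s5s4 has sign -1, contributing -[[[[[s1, s2], s6], s3], s5], s4]


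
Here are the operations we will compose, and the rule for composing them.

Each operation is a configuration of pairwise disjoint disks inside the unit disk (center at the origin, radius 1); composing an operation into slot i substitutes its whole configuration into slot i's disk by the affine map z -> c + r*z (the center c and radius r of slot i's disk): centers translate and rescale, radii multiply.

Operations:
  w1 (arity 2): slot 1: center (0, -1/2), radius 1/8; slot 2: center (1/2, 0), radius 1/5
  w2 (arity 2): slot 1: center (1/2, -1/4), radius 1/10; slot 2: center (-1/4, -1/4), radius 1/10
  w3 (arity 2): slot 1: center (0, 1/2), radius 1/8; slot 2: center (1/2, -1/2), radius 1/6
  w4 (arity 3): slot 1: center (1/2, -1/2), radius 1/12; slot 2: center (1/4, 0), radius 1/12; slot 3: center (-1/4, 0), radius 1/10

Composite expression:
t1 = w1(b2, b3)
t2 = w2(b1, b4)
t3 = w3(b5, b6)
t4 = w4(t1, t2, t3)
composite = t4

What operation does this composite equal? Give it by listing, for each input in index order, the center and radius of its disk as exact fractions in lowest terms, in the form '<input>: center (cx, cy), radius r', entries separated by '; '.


b1: center (7/24, -1/48), radius 1/120; b2: center (1/2, -13/24), radius 1/96; b3: center (13/24, -1/2), radius 1/60; b4: center (11/48, -1/48), radius 1/120; b5: center (-1/4, 1/20), radius 1/80; b6: center (-1/5, -1/20), radius 1/60

Only the slot chain above each b matters under w4; compose those maps.
b2: after 2 affine steps, its disk has center (1/2, -13/24), radius 1/96
b3: after 2 affine steps, its disk has center (13/24, -1/2), radius 1/60
b1: after 2 affine steps, its disk has center (7/24, -1/48), radius 1/120
b4: after 2 affine steps, its disk has center (11/48, -1/48), radius 1/120
b5: after 2 affine steps, its disk has center (-1/4, 1/20), radius 1/80
b6: after 2 affine steps, its disk has center (-1/5, -1/20), radius 1/60


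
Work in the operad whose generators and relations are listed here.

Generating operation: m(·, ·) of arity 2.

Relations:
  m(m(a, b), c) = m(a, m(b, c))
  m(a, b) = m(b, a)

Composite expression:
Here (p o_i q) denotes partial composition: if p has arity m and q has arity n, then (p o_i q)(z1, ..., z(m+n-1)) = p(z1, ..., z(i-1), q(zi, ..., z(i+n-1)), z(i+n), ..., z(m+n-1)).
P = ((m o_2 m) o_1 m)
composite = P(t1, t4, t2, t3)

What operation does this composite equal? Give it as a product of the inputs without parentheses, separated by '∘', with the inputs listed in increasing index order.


t1 ∘ t2 ∘ t3 ∘ t4

Key point: m commutes, so take the t-inputs in any fixed order.
m(t1, t4) collapses to t1 ∘ t4
m(t2, t3) collapses to t2 ∘ t3
m(m(t1, t4), m(t2, t3)) collapses to t1 ∘ t4 ∘ t2 ∘ t3
commutativity sorts the factors: t1 ∘ t2 ∘ t3 ∘ t4


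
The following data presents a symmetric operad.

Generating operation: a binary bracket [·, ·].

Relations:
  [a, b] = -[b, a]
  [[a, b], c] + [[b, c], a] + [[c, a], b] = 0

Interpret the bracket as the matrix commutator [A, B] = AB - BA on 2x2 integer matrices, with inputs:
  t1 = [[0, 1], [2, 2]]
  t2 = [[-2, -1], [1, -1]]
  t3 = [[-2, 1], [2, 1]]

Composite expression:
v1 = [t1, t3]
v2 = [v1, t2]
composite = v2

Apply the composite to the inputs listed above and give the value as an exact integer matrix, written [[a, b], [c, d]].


[[-1, 1], [2, 1]]

[t1, t3] = [[0, 1], [-2, 0]]
[[t1, t3], t2] = [[-1, 1], [2, 1]]


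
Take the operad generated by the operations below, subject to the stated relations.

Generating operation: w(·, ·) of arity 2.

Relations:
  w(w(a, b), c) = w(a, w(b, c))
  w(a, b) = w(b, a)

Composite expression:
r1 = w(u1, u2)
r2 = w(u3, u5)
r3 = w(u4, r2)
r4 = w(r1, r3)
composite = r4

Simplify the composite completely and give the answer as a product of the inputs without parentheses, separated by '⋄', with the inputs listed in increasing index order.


With w associative and commutative, the u-input set is all that matters.
w(u1, u2) reduces to u1 ⋄ u2
w(u3, u5) reduces to u3 ⋄ u5
w(u4, w(u3, u5)) reduces to u4 ⋄ u3 ⋄ u5
w(w(u1, u2), w(u4, w(u3, u5))) reduces to u1 ⋄ u2 ⋄ u4 ⋄ u3 ⋄ u5
the factors in increasing index order: u1 ⋄ u2 ⋄ u3 ⋄ u4 ⋄ u5

u1 ⋄ u2 ⋄ u3 ⋄ u4 ⋄ u5


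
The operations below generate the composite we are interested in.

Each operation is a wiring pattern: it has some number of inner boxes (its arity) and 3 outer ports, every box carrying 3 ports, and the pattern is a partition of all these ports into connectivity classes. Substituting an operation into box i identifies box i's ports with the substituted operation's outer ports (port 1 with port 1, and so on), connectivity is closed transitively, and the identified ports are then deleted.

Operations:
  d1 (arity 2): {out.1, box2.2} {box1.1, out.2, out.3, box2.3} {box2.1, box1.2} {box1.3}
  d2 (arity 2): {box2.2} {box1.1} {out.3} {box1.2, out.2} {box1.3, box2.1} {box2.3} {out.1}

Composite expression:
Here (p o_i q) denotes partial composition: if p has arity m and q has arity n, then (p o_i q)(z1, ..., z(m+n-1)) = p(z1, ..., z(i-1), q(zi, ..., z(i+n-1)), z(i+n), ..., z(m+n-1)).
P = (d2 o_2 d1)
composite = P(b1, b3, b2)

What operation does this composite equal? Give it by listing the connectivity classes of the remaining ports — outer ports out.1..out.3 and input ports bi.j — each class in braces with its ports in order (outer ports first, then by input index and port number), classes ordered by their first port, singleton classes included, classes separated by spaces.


Substituting into d2 glues patterns; closure does the rest.
after d1, the pattern on (b3, b2) reads {out.1, b2.2} {out.2, out.3, b2.3, b3.1} {b2.1, b3.2} {b3.3} (out.j = its outer ports)
after d2, the pattern on (b1, b3, b2) reads {out.1} {out.2, b1.2} {out.3} {b1.1} {b1.3, b2.2} {b2.1, b3.2} {b2.3, b3.1} {b3.3} (out.j = its outer ports)

{out.1} {out.2, b1.2} {out.3} {b1.1} {b1.3, b2.2} {b2.1, b3.2} {b2.3, b3.1} {b3.3}


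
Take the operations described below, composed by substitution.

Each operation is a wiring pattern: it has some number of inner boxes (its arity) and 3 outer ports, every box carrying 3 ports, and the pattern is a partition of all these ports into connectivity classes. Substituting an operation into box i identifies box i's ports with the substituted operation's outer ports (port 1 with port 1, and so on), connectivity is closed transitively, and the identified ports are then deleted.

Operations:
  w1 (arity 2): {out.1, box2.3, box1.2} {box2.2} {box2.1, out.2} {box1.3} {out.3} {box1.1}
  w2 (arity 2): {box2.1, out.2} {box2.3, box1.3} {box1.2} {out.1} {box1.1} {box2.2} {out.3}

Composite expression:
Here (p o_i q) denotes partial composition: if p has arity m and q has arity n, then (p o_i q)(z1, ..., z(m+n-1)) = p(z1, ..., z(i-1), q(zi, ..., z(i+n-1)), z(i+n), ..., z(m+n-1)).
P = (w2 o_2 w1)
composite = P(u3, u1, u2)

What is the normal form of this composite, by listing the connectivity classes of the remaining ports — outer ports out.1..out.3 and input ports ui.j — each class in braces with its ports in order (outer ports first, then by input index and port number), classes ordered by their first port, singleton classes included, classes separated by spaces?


{out.1} {out.2, u1.2, u2.3} {out.3} {u1.1} {u1.3} {u2.1} {u2.2} {u3.1} {u3.2} {u3.3}

After gluing at w2, chains via deleted ports link the u-ports.
composing w1 on (u1, u2), with out.j its own outer ports: {out.1, u1.2, u2.3} {out.2, u2.1} {out.3} {u1.1} {u1.3} {u2.2}
composing w2 on (u3, u1, u2), with out.j its own outer ports: {out.1} {out.2, u1.2, u2.3} {out.3} {u1.1} {u1.3} {u2.1} {u2.2} {u3.1} {u3.2} {u3.3}


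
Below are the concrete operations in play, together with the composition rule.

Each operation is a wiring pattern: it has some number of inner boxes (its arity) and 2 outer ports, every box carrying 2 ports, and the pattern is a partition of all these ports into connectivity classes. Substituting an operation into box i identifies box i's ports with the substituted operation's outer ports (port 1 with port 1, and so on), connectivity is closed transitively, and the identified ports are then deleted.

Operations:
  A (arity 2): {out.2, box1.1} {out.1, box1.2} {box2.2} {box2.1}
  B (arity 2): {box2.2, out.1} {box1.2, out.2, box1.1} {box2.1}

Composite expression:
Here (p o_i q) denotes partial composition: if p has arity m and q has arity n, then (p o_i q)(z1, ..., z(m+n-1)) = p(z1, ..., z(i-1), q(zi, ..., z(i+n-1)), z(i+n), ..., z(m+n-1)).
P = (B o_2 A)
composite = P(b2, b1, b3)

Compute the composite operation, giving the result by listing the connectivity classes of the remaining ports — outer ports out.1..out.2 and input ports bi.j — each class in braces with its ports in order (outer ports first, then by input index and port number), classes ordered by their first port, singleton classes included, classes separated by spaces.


{out.1, b1.1} {out.2, b2.1, b2.2} {b1.2} {b3.1} {b3.2}


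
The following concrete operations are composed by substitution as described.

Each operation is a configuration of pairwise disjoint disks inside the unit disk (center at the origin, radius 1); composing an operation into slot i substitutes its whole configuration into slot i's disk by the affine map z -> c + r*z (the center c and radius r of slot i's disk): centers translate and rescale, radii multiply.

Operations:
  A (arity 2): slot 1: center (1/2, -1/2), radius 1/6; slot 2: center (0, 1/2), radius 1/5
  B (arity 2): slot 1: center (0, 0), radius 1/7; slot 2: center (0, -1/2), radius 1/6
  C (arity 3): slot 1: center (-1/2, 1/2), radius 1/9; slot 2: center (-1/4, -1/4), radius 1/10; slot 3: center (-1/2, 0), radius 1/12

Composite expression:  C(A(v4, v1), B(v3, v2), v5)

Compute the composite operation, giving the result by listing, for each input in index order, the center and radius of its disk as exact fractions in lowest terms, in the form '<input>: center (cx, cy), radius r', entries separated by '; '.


v1: center (-1/2, 5/9), radius 1/45; v2: center (-1/4, -3/10), radius 1/60; v3: center (-1/4, -1/4), radius 1/70; v4: center (-4/9, 4/9), radius 1/54; v5: center (-1/2, 0), radius 1/12

Affine substitution under C: radii multiply and v-centers shift.
v4: after 2 affine steps, its disk has center (-4/9, 4/9), radius 1/54
v1: after 2 affine steps, its disk has center (-1/2, 5/9), radius 1/45
v3: after 2 affine steps, its disk has center (-1/4, -1/4), radius 1/70
v2: after 2 affine steps, its disk has center (-1/4, -3/10), radius 1/60
v5: after 1 affine step, its disk has center (-1/2, 0), radius 1/12
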